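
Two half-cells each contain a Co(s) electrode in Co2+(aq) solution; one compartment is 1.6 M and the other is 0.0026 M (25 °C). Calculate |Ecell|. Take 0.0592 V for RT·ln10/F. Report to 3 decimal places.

For a concentration cell E°cell = 0, since both electrodes use the same couple.
The compartment with the higher Co2+(aq) concentration (1.6 M) acts as the cathode; ions are reduced there and produced at the dilute (0.0026 M) anode.
With n = 2, Ecell = −(0.0592/2)·log([dilute]/[conc]) = −(0.0592/2)·log(0.0026/1.6) = +0.083 V.

0.083 V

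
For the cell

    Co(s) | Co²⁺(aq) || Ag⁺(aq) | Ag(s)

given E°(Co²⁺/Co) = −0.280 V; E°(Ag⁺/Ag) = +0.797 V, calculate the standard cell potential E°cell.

By convention the left-hand electrode in cell notation is the anode (oxidation) and the right-hand electrode is the cathode (reduction).
E°cell = E°(right) − E°(left) = +0.797 − (−0.280) = +1.077 V.

+1.077 V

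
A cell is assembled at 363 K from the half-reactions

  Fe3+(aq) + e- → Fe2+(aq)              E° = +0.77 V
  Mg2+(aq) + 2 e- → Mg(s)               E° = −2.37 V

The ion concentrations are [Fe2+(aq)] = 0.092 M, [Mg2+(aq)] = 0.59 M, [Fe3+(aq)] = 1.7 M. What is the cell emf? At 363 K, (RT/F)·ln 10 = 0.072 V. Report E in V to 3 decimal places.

+3.239 V

Fe³⁺/Fe²⁺ is reduced (cathode, E° = +0.77 V) and Mg²⁺/Mg is oxidized (anode).
The standard potential is +0.77 − (−2.37) = +3.14 V and the balanced reaction transfers n = 2 electrons.
The balanced reaction is 2 Fe3+(aq) + Mg(s) → 2 Fe2+(aq) + Mg2+(aq), so Q = ([Fe2+(aq)]^2·[Mg2+(aq)]) / [Fe3+(aq)]^2 = 0.00173 and log Q = −2.762.
Applying E = E° − (RT ln10/nF)·log Q gives +3.14 − (0.072/2)(−2.762) = +3.239 V.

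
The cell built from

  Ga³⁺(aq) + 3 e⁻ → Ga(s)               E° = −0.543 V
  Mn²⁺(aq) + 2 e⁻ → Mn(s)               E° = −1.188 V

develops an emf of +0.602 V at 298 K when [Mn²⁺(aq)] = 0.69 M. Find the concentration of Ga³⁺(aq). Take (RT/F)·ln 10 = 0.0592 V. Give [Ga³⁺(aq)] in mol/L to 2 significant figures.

The Ga³⁺/Ga couple has the larger reduction potential, so it is the cathode: E°cell = −0.543 − (−1.188) = +0.645 V and n = 6.
Rearranging E = E° − (0.0592/n)·log Q gives log Q = 6(+0.645 − (+0.602))/0.0592 = 4.358.
The balanced reaction is 2 Ga³⁺(aq) + 3 Mn(s) → 2 Ga(s) + 3 Mn²⁺(aq), so Q = [Mn²⁺(aq)]^3 / [Ga³⁺(aq)]^2.
Substituting the known concentrations and solving, log [Ga³⁺(aq)] = −2.421 and [Ga³⁺(aq)] = 0.0038 M.

0.0038 M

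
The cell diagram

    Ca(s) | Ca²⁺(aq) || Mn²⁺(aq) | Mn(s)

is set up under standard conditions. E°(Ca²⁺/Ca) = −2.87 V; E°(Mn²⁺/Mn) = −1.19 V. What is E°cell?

+1.68 V

By convention the left-hand electrode in cell notation is the anode (oxidation) and the right-hand electrode is the cathode (reduction).
E°cell = E°(right) − E°(left) = −1.19 − (−2.87) = +1.68 V.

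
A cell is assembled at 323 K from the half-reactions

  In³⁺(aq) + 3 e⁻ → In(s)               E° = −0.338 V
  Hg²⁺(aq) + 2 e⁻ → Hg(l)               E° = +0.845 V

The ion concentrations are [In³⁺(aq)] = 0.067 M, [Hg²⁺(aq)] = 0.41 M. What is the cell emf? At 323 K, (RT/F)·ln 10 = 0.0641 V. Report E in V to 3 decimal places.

+1.196 V

Since E°(Hg²⁺/Hg) > E°(In³⁺/In), Hg²⁺/Hg serves as the cathode.
The standard potential is +0.845 − (−0.338) = +1.183 V and the balanced reaction transfers n = 6 electrons.
Balancing gives 3 Hg²⁺(aq) + 2 In(s) → 3 Hg(l) + 2 In³⁺(aq); hence Q = [In³⁺(aq)]^2 / [Hg²⁺(aq)]^3 = 0.0651 (log Q = −1.186).
E = E° − (0.0641/n)·log Q = +1.183 − (0.0641/6)(−1.186) = +1.196 V.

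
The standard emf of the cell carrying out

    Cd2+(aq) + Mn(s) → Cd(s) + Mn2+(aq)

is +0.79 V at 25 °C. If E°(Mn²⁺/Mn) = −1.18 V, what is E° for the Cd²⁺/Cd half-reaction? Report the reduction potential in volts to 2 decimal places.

−0.39 V

In the reaction as written the Cd²⁺/Cd couple is reduced (cathode) and Mn²⁺/Mn is oxidized (anode), so E°cell = E°(Cd²⁺/Cd) − E°(Mn²⁺/Mn).
E°(Cd²⁺/Cd) = E°cell + E°(anode) = +0.79 + (−1.18) = −0.39 V.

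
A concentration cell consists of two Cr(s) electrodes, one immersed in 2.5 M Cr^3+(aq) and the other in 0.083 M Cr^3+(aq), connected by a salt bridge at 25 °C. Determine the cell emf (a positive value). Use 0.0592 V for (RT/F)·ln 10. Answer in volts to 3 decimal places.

For a concentration cell E°cell = 0, since both electrodes use the same couple.
The compartment with the higher Cr^3+(aq) concentration (2.5 M) acts as the cathode; ions are reduced there and produced at the dilute (0.083 M) anode.
With n = 3, Ecell = −(0.0592/3)·log([dilute]/[conc]) = −(0.0592/3)·log(0.083/2.5) = +0.029 V.

0.029 V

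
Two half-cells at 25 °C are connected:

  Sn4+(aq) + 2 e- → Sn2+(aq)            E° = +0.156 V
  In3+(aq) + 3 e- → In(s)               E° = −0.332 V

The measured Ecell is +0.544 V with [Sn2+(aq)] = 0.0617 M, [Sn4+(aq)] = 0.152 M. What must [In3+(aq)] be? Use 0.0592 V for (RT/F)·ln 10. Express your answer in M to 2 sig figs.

0.0056 M

Sn⁴⁺/Sn²⁺ is the cathode (higher E°); E°cell = +0.156 − (−0.332) = +0.488 V with n = 6.
From the Nernst equation, log Q = n(E° − E)/0.0592 = 6·(+0.488 − (+0.544))/0.0592 = −5.676.
Balancing electrons gives 3 Sn4+(aq) + 2 In(s) → 3 Sn2+(aq) + 2 In3+(aq); thus Q = ([Sn2+(aq)]^3·[In3+(aq)]^2) / [Sn4+(aq)]^3.
Solving for the unknown gives log [In3+(aq)] = −2.251, so [In3+(aq)] ≈ 0.0056 M.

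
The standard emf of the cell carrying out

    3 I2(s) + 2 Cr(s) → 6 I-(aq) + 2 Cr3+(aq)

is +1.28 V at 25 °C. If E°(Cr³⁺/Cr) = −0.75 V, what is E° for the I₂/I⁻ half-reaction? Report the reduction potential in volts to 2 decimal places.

In the reaction as written the I₂/I⁻ couple is reduced (cathode) and Cr³⁺/Cr is oxidized (anode), so E°cell = E°(I₂/I⁻) − E°(Cr³⁺/Cr).
E°(I₂/I⁻) = E°cell + E°(anode) = +1.28 + (−0.75) = +0.53 V.

+0.53 V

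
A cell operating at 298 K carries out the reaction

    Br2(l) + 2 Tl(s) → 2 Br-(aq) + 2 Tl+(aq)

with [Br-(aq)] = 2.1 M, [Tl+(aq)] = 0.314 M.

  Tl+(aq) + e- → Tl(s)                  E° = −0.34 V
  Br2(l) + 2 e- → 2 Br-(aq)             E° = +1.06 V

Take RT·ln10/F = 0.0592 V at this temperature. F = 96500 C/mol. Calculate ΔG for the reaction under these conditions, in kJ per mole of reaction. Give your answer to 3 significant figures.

−272 kJ/mol

The standard cell potential is +1.06 − (−0.34) = +1.40 V, with n = 2 electrons in the balanced equation.
The reaction quotient is [Br-(aq)]^2·[Tl+(aq)]^2 = 0.435; by Nernst, E = +1.40 − (0.0592/2)(−0.362) = +1.4107 V.
Finally ΔG = −nFE = −(2)(96500 C/mol)(+1.4107 V) = −272 kJ/mol.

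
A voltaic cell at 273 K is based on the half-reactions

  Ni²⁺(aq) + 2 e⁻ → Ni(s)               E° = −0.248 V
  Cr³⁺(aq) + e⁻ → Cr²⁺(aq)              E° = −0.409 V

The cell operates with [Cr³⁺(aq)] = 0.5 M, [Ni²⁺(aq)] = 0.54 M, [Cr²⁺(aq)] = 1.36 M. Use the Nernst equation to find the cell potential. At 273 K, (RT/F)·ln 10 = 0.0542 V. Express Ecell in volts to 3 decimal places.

Since E°(Ni²⁺/Ni) > E°(Cr³⁺/Cr²⁺), Ni²⁺/Ni serves as the cathode.
E°cell = −0.248 − (−0.409) = +0.161 V, with n = 2 electrons transferred.
The balanced reaction is Ni²⁺(aq) + 2 Cr²⁺(aq) → Ni(s) + 2 Cr³⁺(aq), so Q = [Cr³⁺(aq)]^2 / ([Ni²⁺(aq)]·[Cr²⁺(aq)]^2) = 0.25 and log Q = −0.602.
By the Nernst equation, E = +0.161 − (0.0542/2)·(−0.602) = +0.177 V.

+0.177 V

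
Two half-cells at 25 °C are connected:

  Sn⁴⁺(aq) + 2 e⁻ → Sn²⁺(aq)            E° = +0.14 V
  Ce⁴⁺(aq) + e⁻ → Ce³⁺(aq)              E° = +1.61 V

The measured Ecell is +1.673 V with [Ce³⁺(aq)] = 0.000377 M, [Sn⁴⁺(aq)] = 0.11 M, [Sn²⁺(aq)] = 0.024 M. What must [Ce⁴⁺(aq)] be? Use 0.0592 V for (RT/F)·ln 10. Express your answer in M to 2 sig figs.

The Ce⁴⁺/Ce³⁺ couple has the larger reduction potential, so it is the cathode: E°cell = +1.61 − (+0.14) = +1.47 V and n = 2.
Since E = E° − (0.0592/n)·log Q, log Q = n(E° − E)/0.0592 = −6.858.
Balancing electrons gives 2 Ce⁴⁺(aq) + Sn²⁺(aq) → 2 Ce³⁺(aq) + Sn⁴⁺(aq); thus Q = ([Ce³⁺(aq)]^2·[Sn⁴⁺(aq)]) / ([Ce⁴⁺(aq)]^2·[Sn²⁺(aq)]).
Isolating [Ce⁴⁺(aq)] in Q = 10^{−6.858} yields log [Ce⁴⁺(aq)] = 0.336, i.e. 2.2 M.

2.2 M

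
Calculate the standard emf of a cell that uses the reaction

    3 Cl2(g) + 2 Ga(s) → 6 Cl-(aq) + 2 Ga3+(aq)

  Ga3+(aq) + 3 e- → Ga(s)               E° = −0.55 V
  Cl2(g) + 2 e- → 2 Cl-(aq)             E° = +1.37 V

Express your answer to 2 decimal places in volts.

+1.92 V

In the reaction as written, Cl2(g) is reduced (cathode) and Ga3+(aq) is produced by oxidation at the anode.
E°cell = E°(cathode) − E°(anode) = +1.37 − (−0.55) = +1.92 V.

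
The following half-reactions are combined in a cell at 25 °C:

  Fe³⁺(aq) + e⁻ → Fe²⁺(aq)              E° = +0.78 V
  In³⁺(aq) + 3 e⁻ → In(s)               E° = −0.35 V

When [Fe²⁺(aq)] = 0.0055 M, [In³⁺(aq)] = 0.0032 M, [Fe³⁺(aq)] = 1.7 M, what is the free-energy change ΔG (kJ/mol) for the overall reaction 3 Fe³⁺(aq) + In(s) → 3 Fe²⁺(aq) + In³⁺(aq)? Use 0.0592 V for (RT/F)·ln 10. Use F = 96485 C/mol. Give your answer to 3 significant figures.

E°cell = +0.78 − (−0.35) = +1.13 V; the balanced reaction transfers n = 3 electrons.
Q = ([Fe²⁺(aq)]^3·[In³⁺(aq)]) / [Fe³⁺(aq)]^3 = 1.08×10^−10, so log Q = −9.965 and E = +1.13 − (0.0592/3)(−9.965) = +1.3266 V.
ΔG = −nFE = −(3)(96485)(+1.3266) J/mol = −384 kJ/mol.

−384 kJ/mol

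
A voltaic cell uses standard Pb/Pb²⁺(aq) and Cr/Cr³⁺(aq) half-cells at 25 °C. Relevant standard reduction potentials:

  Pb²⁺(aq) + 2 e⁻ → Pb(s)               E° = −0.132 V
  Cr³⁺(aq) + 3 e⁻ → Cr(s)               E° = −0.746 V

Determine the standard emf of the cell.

Of the two couples in this cell, the one with the more positive reduction potential is reduced at the cathode: here that is Pb²⁺/Pb (−0.132 V); Cr³⁺/Cr (−0.746 V) is the anode.
E°cell = E°(cathode) − E°(anode) = −0.132 − (−0.746) = +0.614 V.

+0.614 V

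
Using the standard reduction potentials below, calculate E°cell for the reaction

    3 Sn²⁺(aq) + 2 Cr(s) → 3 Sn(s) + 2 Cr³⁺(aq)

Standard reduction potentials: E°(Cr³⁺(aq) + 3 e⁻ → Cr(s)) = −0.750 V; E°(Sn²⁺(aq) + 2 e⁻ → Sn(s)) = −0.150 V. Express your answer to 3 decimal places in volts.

+0.600 V

In the reaction as written, Sn²⁺(aq) is reduced (cathode) and Cr³⁺(aq) is produced by oxidation at the anode.
E°cell = E°(cathode) − E°(anode) = −0.150 − (−0.750) = +0.600 V.
The positive value indicates the reaction is spontaneous as written.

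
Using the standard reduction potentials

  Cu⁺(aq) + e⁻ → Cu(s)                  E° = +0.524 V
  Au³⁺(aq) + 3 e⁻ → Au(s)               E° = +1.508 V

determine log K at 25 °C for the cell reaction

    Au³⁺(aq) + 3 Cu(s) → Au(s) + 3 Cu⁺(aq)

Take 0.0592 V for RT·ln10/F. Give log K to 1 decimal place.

The Au³⁺/Au couple is reduced (cathode); E°cell = +1.508 − (+0.524) = +0.984 V with n = 3.
At equilibrium E = 0, so log K = nE°cell / 0.0592 = (3)(+0.984) / 0.0592 = 49.9.

log K = 49.9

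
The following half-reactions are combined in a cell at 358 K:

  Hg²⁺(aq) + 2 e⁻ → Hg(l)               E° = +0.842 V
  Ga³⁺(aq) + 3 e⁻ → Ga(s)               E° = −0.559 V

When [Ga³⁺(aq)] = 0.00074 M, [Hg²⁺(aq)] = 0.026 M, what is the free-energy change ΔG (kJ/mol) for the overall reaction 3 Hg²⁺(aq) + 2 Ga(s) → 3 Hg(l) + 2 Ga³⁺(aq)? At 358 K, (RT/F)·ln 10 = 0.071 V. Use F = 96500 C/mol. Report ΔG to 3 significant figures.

−821 kJ/mol

The standard cell potential is +0.842 − (−0.559) = +1.401 V, with n = 6 electrons in the balanced equation.
Here Q = [Ga³⁺(aq)]^2 / [Hg²⁺(aq)]^3 = 0.0312 (log Q = −1.506), giving E = +1.401 − (0.071/6)·(−1.506) = +1.4188 V.
Finally ΔG = −nFE = −(6)(96500 C/mol)(+1.4188 V) = −821 kJ/mol.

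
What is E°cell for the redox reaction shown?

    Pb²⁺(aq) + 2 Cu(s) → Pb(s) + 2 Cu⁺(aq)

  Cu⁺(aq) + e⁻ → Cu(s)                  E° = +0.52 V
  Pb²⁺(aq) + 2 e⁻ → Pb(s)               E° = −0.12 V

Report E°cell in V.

−0.64 V

Pb²⁺(aq) gains electrons, so the Pb²⁺/Pb couple is the cathode; the Cu⁺/Cu couple is the anode.
E°cell = E°(cathode) − E°(anode) = −0.12 − (+0.52) = −0.64 V.
The negative E°cell means the reaction is non-spontaneous in the direction written.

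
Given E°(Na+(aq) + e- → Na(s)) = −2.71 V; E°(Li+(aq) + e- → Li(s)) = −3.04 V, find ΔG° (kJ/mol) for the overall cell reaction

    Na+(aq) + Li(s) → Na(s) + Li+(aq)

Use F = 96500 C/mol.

−31.8 kJ/mol

In the reaction as written Na+(aq) is reduced, so the Na⁺/Na couple is the cathode and Li⁺/Li is the anode.
E°cell = −2.71 − (−3.04) = +0.33 V; balancing electrons gives n = 1.
ΔG° = −nFE°cell = −(1)(96500)(+0.33) J/mol = −31.8 kJ/mol.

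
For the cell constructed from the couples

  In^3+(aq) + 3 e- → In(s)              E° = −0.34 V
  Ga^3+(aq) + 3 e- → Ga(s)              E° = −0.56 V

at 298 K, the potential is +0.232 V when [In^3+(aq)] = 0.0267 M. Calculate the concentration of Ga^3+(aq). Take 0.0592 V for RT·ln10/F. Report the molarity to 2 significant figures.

0.0066 M

In³⁺/In is the cathode (higher E°); E°cell = −0.34 − (−0.56) = +0.22 V with n = 3.
Since E = E° − (0.0592/n)·log Q, log Q = n(E° − E)/0.0592 = −0.608.
For In^3+(aq) + Ga(s) → In(s) + Ga^3+(aq), the reaction quotient is Q = [Ga^3+(aq)] / [In^3+(aq)].
Isolating [Ga^3+(aq)] in Q = 10^{−0.608} yields log [Ga^3+(aq)] = −2.181, i.e. 0.0066 M.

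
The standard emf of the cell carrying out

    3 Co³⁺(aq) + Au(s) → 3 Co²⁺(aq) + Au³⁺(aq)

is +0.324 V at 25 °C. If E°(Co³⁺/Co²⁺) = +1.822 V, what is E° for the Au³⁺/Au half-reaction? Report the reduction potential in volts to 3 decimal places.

+1.498 V

In the reaction as written the Co³⁺/Co²⁺ couple is reduced (cathode) and Au³⁺/Au is oxidized (anode), so E°cell = E°(Co³⁺/Co²⁺) − E°(Au³⁺/Au).
E°(Au³⁺/Au) = E°(cathode) − E°cell = +1.822 − (+0.324) = +1.498 V.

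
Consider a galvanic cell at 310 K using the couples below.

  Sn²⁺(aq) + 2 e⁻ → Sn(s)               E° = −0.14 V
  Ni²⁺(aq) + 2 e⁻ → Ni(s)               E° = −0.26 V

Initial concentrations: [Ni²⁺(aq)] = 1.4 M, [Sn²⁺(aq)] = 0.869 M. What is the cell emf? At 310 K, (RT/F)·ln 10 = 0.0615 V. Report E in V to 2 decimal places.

+0.11 V

The Sn²⁺/Sn couple has the more positive E°, so it is the cathode; Ni²⁺/Ni is the anode.
E°cell = E°cat − E°an = −0.14 − (−0.26) = +0.12 V; n = 2.
Balancing gives Sn²⁺(aq) + Ni(s) → Sn(s) + Ni²⁺(aq); hence Q = [Ni²⁺(aq)] / [Sn²⁺(aq)] = 1.61 (log Q = 0.207).
By the Nernst equation, E = +0.12 − (0.0615/2)·(0.207) = +0.11 V.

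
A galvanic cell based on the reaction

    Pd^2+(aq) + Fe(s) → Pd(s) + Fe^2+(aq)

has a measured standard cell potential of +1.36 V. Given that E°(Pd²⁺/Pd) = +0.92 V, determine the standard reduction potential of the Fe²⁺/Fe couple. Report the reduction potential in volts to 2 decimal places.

−0.44 V

In the reaction as written the Pd²⁺/Pd couple is reduced (cathode) and Fe²⁺/Fe is oxidized (anode), so E°cell = E°(Pd²⁺/Pd) − E°(Fe²⁺/Fe).
E°(Fe²⁺/Fe) = E°(cathode) − E°cell = +0.92 − (+1.36) = −0.44 V.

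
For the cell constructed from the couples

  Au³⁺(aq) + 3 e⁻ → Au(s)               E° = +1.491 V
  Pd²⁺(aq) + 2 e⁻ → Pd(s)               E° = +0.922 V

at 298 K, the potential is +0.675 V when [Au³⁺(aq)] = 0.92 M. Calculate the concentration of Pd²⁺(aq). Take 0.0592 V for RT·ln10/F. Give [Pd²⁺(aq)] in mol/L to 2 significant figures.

0.00025 M

With Au³⁺/Au at the cathode and Pd²⁺/Pd at the anode, E°cell = +1.491 − (+0.922) = +0.569 V (n = 6).
From the Nernst equation, log Q = n(E° − E)/0.0592 = 6·(+0.569 − (+0.675))/0.0592 = −10.743.
For 2 Au³⁺(aq) + 3 Pd(s) → 2 Au(s) + 3 Pd²⁺(aq), the reaction quotient is Q = [Pd²⁺(aq)]^3 / [Au³⁺(aq)]^2.
Isolating [Pd²⁺(aq)] in Q = 10^{−10.743} yields log [Pd²⁺(aq)] = −3.605, i.e. 0.00025 M.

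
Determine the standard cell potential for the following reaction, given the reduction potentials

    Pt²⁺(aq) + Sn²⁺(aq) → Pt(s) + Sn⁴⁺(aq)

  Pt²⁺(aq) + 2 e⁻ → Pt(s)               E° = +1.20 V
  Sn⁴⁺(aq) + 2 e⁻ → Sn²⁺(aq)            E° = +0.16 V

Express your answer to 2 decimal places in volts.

Pt²⁺(aq) gains electrons, so the Pt²⁺/Pt couple is the cathode; the Sn⁴⁺/Sn²⁺ couple is the anode.
E°cell = E°(cathode) − E°(anode) = +1.20 − (+0.16) = +1.04 V.

+1.04 V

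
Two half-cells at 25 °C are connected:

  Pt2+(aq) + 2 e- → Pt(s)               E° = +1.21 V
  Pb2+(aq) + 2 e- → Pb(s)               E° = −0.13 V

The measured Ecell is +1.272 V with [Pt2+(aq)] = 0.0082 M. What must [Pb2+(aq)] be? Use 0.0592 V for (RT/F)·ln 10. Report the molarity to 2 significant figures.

1.6 M

With Pt²⁺/Pt at the cathode and Pb²⁺/Pb at the anode, E°cell = +1.21 − (−0.13) = +1.34 V (n = 2).
From the Nernst equation, log Q = n(E° − E)/0.0592 = 2·(+1.34 − (+1.272))/0.0592 = 2.297.
The balanced reaction is Pt2+(aq) + Pb(s) → Pt(s) + Pb2+(aq), so Q = [Pb2+(aq)] / [Pt2+(aq)].
Substituting the known concentrations and solving, log [Pb2+(aq)] = 0.211 and [Pb2+(aq)] = 1.6 M.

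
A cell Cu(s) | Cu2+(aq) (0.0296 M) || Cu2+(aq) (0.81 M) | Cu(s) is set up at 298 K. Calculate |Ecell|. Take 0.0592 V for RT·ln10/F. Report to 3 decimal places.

0.043 V

For a concentration cell E°cell = 0, since both electrodes use the same couple.
The compartment with the higher Cu2+(aq) concentration (0.81 M) acts as the cathode; ions are reduced there and produced at the dilute (0.0296 M) anode.
With n = 2, Ecell = −(0.0592/2)·log([dilute]/[conc]) = −(0.0592/2)·log(0.0296/0.81) = +0.043 V.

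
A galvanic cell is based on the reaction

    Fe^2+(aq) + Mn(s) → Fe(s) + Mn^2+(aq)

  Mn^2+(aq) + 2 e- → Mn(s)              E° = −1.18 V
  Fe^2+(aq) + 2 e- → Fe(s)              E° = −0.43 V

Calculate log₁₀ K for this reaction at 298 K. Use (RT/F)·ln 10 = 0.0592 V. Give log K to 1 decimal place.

log K = 25.3

The Fe²⁺/Fe couple is reduced (cathode); E°cell = −0.43 − (−1.18) = +0.75 V with n = 2.
At equilibrium E = 0, so log K = nE°cell / 0.0592 = (2)(+0.75) / 0.0592 = 25.3.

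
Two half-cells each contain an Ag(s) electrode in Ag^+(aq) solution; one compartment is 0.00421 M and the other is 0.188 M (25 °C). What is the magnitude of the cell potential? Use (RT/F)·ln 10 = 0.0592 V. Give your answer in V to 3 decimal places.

For a concentration cell E°cell = 0, since both electrodes use the same couple.
The compartment with the higher Ag^+(aq) concentration (0.188 M) acts as the cathode; ions are reduced there and produced at the dilute (0.00421 M) anode.
With n = 1, Ecell = −(0.0592/1)·log([dilute]/[conc]) = −(0.0592/1)·log(0.00421/0.188) = +0.098 V.

0.098 V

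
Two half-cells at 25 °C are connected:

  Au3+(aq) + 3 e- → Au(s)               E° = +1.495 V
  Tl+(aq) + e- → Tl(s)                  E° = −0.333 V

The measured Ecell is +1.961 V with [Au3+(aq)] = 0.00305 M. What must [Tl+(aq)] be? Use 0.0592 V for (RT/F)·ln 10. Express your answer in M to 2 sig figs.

0.00082 M

The Au³⁺/Au couple has the larger reduction potential, so it is the cathode: E°cell = +1.495 − (−0.333) = +1.828 V and n = 3.
Rearranging E = E° − (0.0592/n)·log Q gives log Q = 3(+1.828 − (+1.961))/0.0592 = −6.740.
The balanced reaction is Au3+(aq) + 3 Tl(s) → Au(s) + 3 Tl+(aq), so Q = [Tl+(aq)]^3 / [Au3+(aq)].
Solving for the unknown gives log [Tl+(aq)] = −3.085, so [Tl+(aq)] ≈ 0.00082 M.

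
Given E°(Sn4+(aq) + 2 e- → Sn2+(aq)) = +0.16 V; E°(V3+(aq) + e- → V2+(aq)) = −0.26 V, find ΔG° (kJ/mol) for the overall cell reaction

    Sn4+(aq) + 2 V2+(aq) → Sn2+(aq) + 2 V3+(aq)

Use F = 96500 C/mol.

In the reaction as written Sn4+(aq) is reduced, so the Sn⁴⁺/Sn²⁺ couple is the cathode and V³⁺/V²⁺ is the anode.
E°cell = +0.16 − (−0.26) = +0.42 V; balancing electrons gives n = 2.
ΔG° = −nFE°cell = −(2)(96500)(+0.42) J/mol = −81.1 kJ/mol.

−81.1 kJ/mol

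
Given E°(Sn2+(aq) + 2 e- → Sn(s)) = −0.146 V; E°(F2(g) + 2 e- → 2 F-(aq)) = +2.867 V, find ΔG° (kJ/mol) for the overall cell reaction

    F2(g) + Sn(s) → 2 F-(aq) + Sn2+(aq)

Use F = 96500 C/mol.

−582 kJ/mol

In the reaction as written F2(g) is reduced, so the F₂/F⁻ couple is the cathode and Sn²⁺/Sn is the anode.
E°cell = +2.867 − (−0.146) = +3.013 V; balancing electrons gives n = 2.
ΔG° = −nFE°cell = −(2)(96500)(+3.013) J/mol = −582 kJ/mol.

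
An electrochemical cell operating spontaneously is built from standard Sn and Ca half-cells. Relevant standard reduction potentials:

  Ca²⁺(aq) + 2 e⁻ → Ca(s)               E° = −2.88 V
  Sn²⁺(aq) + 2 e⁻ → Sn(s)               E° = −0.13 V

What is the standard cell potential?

Of the two couples in this cell, the one with the more positive reduction potential is reduced at the cathode: here that is Sn²⁺/Sn (−0.13 V); Ca²⁺/Ca (−2.88 V) is the anode.
E°cell = E°(cathode) − E°(anode) = −0.13 − (−2.88) = +2.75 V.

+2.75 V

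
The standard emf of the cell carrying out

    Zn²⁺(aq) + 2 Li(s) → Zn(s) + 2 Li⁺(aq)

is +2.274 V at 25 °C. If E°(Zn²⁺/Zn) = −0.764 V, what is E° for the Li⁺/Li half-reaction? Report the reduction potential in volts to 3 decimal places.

In the reaction as written the Zn²⁺/Zn couple is reduced (cathode) and Li⁺/Li is oxidized (anode), so E°cell = E°(Zn²⁺/Zn) − E°(Li⁺/Li).
E°(Li⁺/Li) = E°(cathode) − E°cell = −0.764 − (+2.274) = −3.038 V.

−3.038 V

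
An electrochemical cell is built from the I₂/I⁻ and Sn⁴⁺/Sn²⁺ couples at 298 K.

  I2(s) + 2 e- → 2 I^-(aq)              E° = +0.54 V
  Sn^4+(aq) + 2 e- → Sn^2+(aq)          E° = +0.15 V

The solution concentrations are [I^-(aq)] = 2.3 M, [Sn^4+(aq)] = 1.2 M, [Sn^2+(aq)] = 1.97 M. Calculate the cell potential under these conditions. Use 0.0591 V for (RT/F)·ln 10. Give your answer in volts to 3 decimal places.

+0.375 V

The I₂/I⁻ couple has the more positive E°, so it is the cathode; Sn⁴⁺/Sn²⁺ is the anode.
The standard potential is +0.54 − (+0.15) = +0.39 V and the balanced reaction transfers n = 2 electrons.
The balanced reaction is I2(s) + Sn^2+(aq) → 2 I^-(aq) + Sn^4+(aq), so Q = ([I^-(aq)]^2·[Sn^4+(aq)]) / [Sn^2+(aq)] = 3.22 and log Q = 0.508.
By the Nernst equation, E = +0.39 − (0.0591/2)·(0.508) = +0.375 V.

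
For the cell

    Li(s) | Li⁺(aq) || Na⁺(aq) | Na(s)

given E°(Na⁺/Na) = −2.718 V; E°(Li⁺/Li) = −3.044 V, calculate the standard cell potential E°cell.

By convention the left-hand electrode in cell notation is the anode (oxidation) and the right-hand electrode is the cathode (reduction).
E°cell = E°(right) − E°(left) = −2.718 − (−3.044) = +0.326 V.

+0.326 V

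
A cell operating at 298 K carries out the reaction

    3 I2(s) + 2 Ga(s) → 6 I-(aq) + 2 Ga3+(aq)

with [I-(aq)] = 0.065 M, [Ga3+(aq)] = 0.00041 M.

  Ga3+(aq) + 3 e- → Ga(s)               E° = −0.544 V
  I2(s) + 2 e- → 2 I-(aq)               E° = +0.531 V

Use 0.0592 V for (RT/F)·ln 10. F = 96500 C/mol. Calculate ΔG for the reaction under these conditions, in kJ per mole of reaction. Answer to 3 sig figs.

−702 kJ/mol

E°cell = +0.531 − (−0.544) = +1.075 V; the balanced reaction transfers n = 6 electrons.
Here Q = [I-(aq)]^6·[Ga3+(aq)]^2 = 1.27×10^−14 (log Q = −13.897), giving E = +1.075 − (0.0592/6)·(−13.897) = +1.2121 V.
ΔG = −nFE = −(6)(96500)(+1.2121) J/mol = −702 kJ/mol.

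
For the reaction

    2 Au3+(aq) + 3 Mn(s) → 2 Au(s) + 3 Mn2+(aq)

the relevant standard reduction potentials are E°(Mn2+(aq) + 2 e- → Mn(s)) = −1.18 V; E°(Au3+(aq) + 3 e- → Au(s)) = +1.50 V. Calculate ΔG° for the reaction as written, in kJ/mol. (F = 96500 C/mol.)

−1552 kJ/mol

In the reaction as written Au3+(aq) is reduced, so the Au³⁺/Au couple is the cathode and Mn²⁺/Mn is the anode.
E°cell = +1.50 − (−1.18) = +2.68 V; balancing electrons gives n = 6.
ΔG° = −nFE°cell = −(6)(96500)(+2.68) J/mol = −1552 kJ/mol.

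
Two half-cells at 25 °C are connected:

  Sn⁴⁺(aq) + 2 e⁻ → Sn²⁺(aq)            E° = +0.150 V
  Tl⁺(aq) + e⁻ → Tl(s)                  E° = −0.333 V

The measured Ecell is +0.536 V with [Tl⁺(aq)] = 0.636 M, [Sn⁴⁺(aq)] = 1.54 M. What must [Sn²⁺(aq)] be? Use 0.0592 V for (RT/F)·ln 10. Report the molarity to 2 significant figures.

Sn⁴⁺/Sn²⁺ is the cathode (higher E°); E°cell = +0.150 − (−0.333) = +0.483 V with n = 2.
Since E = E° − (0.0592/n)·log Q, log Q = n(E° − E)/0.0592 = −1.791.
For Sn⁴⁺(aq) + 2 Tl(s) → Sn²⁺(aq) + 2 Tl⁺(aq), the reaction quotient is Q = ([Sn²⁺(aq)]·[Tl⁺(aq)]^2) / [Sn⁴⁺(aq)].
Substituting the known concentrations and solving, log [Sn²⁺(aq)] = −1.210 and [Sn²⁺(aq)] = 0.062 M.

0.062 M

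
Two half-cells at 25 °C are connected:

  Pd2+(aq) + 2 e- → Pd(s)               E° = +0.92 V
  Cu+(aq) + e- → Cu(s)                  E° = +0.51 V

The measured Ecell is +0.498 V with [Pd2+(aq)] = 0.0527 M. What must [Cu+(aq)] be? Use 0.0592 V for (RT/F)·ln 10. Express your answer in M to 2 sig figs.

With Pd²⁺/Pd at the cathode and Cu⁺/Cu at the anode, E°cell = +0.92 − (+0.51) = +0.41 V (n = 2).
From the Nernst equation, log Q = n(E° − E)/0.0592 = 2·(+0.41 − (+0.498))/0.0592 = −2.973.
The balanced reaction is Pd2+(aq) + 2 Cu(s) → Pd(s) + 2 Cu+(aq), so Q = [Cu+(aq)]^2 / [Pd2+(aq)].
Isolating [Cu+(aq)] in Q = 10^{−2.973} yields log [Cu+(aq)] = −2.126, i.e. 0.0075 M.

0.0075 M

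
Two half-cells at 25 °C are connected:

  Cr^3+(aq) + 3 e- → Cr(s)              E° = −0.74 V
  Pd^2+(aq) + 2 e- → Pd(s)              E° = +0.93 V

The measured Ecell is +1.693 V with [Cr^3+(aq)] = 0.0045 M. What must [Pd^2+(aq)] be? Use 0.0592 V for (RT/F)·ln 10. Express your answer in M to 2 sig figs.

With Pd²⁺/Pd at the cathode and Cr³⁺/Cr at the anode, E°cell = +0.93 − (−0.74) = +1.67 V (n = 6).
Since E = E° − (0.0592/n)·log Q, log Q = n(E° − E)/0.0592 = −2.331.
Balancing electrons gives 3 Pd^2+(aq) + 2 Cr(s) → 3 Pd(s) + 2 Cr^3+(aq); thus Q = [Cr^3+(aq)]^2 / [Pd^2+(aq)]^3.
Solving for the unknown gives log [Pd^2+(aq)] = −0.788, so [Pd^2+(aq)] ≈ 0.16 M.

0.16 M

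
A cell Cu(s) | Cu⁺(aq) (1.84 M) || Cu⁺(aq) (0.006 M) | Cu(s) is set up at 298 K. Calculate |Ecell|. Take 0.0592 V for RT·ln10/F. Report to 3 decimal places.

For a concentration cell E°cell = 0, since both electrodes use the same couple.
The compartment with the higher Cu⁺(aq) concentration (1.84 M) acts as the cathode; ions are reduced there and produced at the dilute (0.006 M) anode.
With n = 1, Ecell = −(0.0592/1)·log([dilute]/[conc]) = −(0.0592/1)·log(0.006/1.84) = +0.147 V.

0.147 V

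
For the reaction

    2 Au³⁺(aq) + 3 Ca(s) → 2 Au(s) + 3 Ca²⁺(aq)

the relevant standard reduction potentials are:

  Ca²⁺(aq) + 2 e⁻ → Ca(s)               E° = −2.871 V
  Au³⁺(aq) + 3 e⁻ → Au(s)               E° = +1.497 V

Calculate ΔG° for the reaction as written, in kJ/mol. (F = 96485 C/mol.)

In the reaction as written Au³⁺(aq) is reduced, so the Au³⁺/Au couple is the cathode and Ca²⁺/Ca is the anode.
E°cell = +1.497 − (−2.871) = +4.368 V; balancing electrons gives n = 6.
ΔG° = −nFE°cell = −(6)(96485)(+4.368) J/mol = −2529 kJ/mol.

−2529 kJ/mol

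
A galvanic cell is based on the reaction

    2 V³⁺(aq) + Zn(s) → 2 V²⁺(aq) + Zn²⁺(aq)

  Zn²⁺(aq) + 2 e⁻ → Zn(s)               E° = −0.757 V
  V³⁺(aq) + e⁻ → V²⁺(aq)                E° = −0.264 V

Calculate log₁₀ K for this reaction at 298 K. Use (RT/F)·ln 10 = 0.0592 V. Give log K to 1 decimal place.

log K = 16.7

The V³⁺/V²⁺ couple is reduced (cathode); E°cell = −0.264 − (−0.757) = +0.493 V with n = 2.
At equilibrium E = 0, so log K = nE°cell / 0.0592 = (2)(+0.493) / 0.0592 = 16.7.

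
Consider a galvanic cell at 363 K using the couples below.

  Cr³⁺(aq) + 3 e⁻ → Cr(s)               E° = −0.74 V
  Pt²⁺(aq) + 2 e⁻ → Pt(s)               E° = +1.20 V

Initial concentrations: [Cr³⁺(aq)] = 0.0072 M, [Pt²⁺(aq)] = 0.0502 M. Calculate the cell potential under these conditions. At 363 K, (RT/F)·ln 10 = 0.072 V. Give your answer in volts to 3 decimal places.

Pt²⁺/Pt is reduced (cathode, E° = +1.20 V) and Cr³⁺/Cr is oxidized (anode).
E°cell = E°cat − E°an = +1.20 − (−0.74) = +1.94 V; n = 6.
For the overall reaction 3 Pt²⁺(aq) + 2 Cr(s) → 3 Pt(s) + 2 Cr³⁺(aq), Q = [Cr³⁺(aq)]^2 / [Pt²⁺(aq)]^3 = 0.41, giving log Q = −0.387.
E = E° − (0.072/n)·log Q = +1.94 − (0.072/6)(−0.387) = +1.945 V.

+1.945 V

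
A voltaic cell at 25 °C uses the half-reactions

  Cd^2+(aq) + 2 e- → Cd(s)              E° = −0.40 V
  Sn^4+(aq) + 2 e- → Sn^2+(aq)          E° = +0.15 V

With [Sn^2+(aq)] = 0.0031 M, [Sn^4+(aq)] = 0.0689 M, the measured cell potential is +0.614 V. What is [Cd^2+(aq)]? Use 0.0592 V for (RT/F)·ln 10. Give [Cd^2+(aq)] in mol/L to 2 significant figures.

Sn⁴⁺/Sn²⁺ is the cathode (higher E°); E°cell = +0.15 − (−0.40) = +0.55 V with n = 2.
Rearranging E = E° − (0.0592/n)·log Q gives log Q = 2(+0.55 − (+0.614))/0.0592 = −2.162.
The balanced reaction is Sn^4+(aq) + Cd(s) → Sn^2+(aq) + Cd^2+(aq), so Q = ([Sn^2+(aq)]·[Cd^2+(aq)]) / [Sn^4+(aq)].
Isolating [Cd^2+(aq)] in Q = 10^{−2.162} yields log [Cd^2+(aq)] = −0.815, i.e. 0.15 M.

0.15 M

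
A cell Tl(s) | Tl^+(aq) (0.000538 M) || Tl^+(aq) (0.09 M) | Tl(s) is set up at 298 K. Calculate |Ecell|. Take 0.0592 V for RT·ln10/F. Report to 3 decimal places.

0.132 V

For a concentration cell E°cell = 0, since both electrodes use the same couple.
The compartment with the higher Tl^+(aq) concentration (0.09 M) acts as the cathode; ions are reduced there and produced at the dilute (0.000538 M) anode.
With n = 1, Ecell = −(0.0592/1)·log([dilute]/[conc]) = −(0.0592/1)·log(0.000538/0.09) = +0.132 V.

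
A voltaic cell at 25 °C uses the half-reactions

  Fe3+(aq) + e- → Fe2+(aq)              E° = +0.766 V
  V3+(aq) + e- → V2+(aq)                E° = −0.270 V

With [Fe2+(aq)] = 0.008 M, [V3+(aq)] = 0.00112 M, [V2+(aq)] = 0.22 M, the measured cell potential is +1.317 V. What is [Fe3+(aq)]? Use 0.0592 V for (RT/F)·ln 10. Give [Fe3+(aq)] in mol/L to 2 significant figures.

The Fe³⁺/Fe²⁺ couple has the larger reduction potential, so it is the cathode: E°cell = +0.766 − (−0.270) = +1.036 V and n = 1.
Rearranging E = E° − (0.0592/n)·log Q gives log Q = 1(+1.036 − (+1.317))/0.0592 = −4.747.
Balancing electrons gives Fe3+(aq) + V2+(aq) → Fe2+(aq) + V3+(aq); thus Q = ([Fe2+(aq)]·[V3+(aq)]) / ([Fe3+(aq)]·[V2+(aq)]).
Solving for the unknown gives log [Fe3+(aq)] = 0.357, so [Fe3+(aq)] ≈ 2.3 M.

2.3 M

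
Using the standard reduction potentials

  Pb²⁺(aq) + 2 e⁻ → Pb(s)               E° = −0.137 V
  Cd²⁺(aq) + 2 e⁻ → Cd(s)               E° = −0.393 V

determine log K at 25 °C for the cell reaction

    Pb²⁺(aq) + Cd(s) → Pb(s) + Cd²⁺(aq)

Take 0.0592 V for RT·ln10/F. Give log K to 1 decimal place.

The Pb²⁺/Pb couple is reduced (cathode); E°cell = −0.137 − (−0.393) = +0.256 V with n = 2.
At equilibrium E = 0, so log K = nE°cell / 0.0592 = (2)(+0.256) / 0.0592 = 8.6.

log K = 8.6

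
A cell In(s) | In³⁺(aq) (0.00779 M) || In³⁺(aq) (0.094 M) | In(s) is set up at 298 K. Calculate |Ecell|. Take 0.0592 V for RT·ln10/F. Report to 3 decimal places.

0.021 V

For a concentration cell E°cell = 0, since both electrodes use the same couple.
The compartment with the higher In³⁺(aq) concentration (0.094 M) acts as the cathode; ions are reduced there and produced at the dilute (0.00779 M) anode.
With n = 3, Ecell = −(0.0592/3)·log([dilute]/[conc]) = −(0.0592/3)·log(0.00779/0.094) = +0.021 V.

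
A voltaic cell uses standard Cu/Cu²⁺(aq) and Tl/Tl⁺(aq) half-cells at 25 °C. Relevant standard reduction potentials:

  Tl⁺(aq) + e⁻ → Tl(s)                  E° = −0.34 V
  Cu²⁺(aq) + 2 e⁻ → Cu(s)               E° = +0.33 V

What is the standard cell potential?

Of the two couples in this cell, the one with the more positive reduction potential is reduced at the cathode: here that is Cu²⁺/Cu (+0.33 V); Tl⁺/Tl (−0.34 V) is the anode.
E°cell = E°(cathode) − E°(anode) = +0.33 − (−0.34) = +0.67 V.

+0.67 V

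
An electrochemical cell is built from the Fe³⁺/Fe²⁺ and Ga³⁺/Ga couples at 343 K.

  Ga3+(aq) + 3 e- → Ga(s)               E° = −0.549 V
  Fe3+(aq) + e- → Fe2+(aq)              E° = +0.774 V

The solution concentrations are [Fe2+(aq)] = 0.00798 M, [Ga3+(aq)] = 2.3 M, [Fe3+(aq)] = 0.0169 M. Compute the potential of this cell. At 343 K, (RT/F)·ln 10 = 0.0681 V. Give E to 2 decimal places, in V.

+1.34 V

The Fe³⁺/Fe²⁺ couple has the more positive E°, so it is the cathode; Ga³⁺/Ga is the anode.
E°cell = E°cat − E°an = +0.774 − (−0.549) = +1.323 V; n = 3.
The balanced reaction is 3 Fe3+(aq) + Ga(s) → 3 Fe2+(aq) + Ga3+(aq), so Q = ([Fe2+(aq)]^3·[Ga3+(aq)]) / [Fe3+(aq)]^3 = 0.242 and log Q = −0.616.
Applying E = E° − (RT ln10/nF)·log Q gives +1.323 − (0.0681/3)(−0.616) = +1.34 V.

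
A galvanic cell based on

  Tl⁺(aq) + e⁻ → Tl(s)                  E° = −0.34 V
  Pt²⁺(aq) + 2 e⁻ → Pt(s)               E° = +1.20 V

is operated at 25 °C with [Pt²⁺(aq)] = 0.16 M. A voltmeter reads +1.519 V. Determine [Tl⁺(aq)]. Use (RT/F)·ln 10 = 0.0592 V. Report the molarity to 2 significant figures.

0.91 M

The Pt²⁺/Pt couple has the larger reduction potential, so it is the cathode: E°cell = +1.20 − (−0.34) = +1.54 V and n = 2.
Rearranging E = E° − (0.0592/n)·log Q gives log Q = 2(+1.54 − (+1.519))/0.0592 = 0.709.
Balancing electrons gives Pt²⁺(aq) + 2 Tl(s) → Pt(s) + 2 Tl⁺(aq); thus Q = [Tl⁺(aq)]^2 / [Pt²⁺(aq)].
Isolating [Tl⁺(aq)] in Q = 10^{0.709} yields log [Tl⁺(aq)] = −0.043, i.e. 0.91 M.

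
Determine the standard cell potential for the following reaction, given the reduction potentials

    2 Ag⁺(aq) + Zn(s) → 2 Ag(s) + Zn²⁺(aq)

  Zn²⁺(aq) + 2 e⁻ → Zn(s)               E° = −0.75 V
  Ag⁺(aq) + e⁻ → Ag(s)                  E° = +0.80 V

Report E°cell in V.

Ag⁺(aq) gains electrons, so the Ag⁺/Ag couple is the cathode; the Zn²⁺/Zn couple is the anode.
E°cell = E°(cathode) − E°(anode) = +0.80 − (−0.75) = +1.55 V.

+1.55 V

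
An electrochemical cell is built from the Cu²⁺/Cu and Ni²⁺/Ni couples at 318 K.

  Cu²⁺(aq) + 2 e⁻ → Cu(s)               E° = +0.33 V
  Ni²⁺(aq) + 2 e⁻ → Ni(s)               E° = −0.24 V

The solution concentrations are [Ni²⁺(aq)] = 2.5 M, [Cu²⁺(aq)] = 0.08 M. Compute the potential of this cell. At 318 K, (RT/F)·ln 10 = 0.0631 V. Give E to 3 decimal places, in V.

+0.523 V

The Cu²⁺/Cu couple has the more positive E°, so it is the cathode; Ni²⁺/Ni is the anode.
E°cell = E°cat − E°an = +0.33 − (−0.24) = +0.57 V; n = 2.
For the overall reaction Cu²⁺(aq) + Ni(s) → Cu(s) + Ni²⁺(aq), Q = [Ni²⁺(aq)] / [Cu²⁺(aq)] = 31.2, giving log Q = 1.495.
E = E° − (0.0631/n)·log Q = +0.57 − (0.0631/2)(1.495) = +0.523 V.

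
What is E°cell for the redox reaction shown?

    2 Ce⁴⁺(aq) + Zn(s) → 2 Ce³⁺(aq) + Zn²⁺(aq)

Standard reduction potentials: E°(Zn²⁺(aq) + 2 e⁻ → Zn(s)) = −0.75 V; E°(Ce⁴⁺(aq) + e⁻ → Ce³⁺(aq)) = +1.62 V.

In the reaction as written, Ce⁴⁺(aq) is reduced (cathode) and Zn²⁺(aq) is produced by oxidation at the anode.
E°cell = E°(cathode) − E°(anode) = +1.62 − (−0.75) = +2.37 V.

+2.37 V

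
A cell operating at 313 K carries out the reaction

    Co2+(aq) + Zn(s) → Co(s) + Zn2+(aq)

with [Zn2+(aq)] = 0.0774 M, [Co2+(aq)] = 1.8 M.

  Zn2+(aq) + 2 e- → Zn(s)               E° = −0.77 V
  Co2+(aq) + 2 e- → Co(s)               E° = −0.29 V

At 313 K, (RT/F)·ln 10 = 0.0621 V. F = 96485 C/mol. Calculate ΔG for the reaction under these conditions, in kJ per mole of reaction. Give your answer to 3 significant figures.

−101 kJ/mol

E°cell = −0.29 − (−0.77) = +0.48 V; the balanced reaction transfers n = 2 electrons.
The reaction quotient is [Zn2+(aq)] / [Co2+(aq)] = 0.043; by Nernst, E = +0.48 − (0.0621/2)(−1.367) = +0.5224 V.
Finally ΔG = −nFE = −(2)(96485 C/mol)(+0.5224 V) = −101 kJ/mol.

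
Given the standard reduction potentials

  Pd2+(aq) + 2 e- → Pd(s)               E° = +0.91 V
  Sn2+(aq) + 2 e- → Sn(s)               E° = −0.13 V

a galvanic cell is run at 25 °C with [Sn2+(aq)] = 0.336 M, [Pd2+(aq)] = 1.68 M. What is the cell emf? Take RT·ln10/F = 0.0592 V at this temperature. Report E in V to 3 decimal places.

+1.061 V

The Pd²⁺/Pd couple has the more positive E°, so it is the cathode; Sn²⁺/Sn is the anode.
E°cell = E°cat − E°an = +0.91 − (−0.13) = +1.04 V; n = 2.
Balancing gives Pd2+(aq) + Sn(s) → Pd(s) + Sn2+(aq); hence Q = [Sn2+(aq)] / [Pd2+(aq)] = 0.2 (log Q = −0.699).
Applying E = E° − (RT ln10/nF)·log Q gives +1.04 − (0.0592/2)(−0.699) = +1.061 V.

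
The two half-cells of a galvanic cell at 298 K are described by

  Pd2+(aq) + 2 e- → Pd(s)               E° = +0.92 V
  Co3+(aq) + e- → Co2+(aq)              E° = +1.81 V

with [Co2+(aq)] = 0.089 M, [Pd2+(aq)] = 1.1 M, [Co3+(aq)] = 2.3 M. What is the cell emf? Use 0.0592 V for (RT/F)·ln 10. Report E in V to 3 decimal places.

The Co³⁺/Co²⁺ couple has the more positive E°, so it is the cathode; Pd²⁺/Pd is the anode.
E°cell = E°cat − E°an = +1.81 − (+0.92) = +0.89 V; n = 2.
For the overall reaction 2 Co3+(aq) + Pd(s) → 2 Co2+(aq) + Pd2+(aq), Q = ([Co2+(aq)]^2·[Pd2+(aq)]) / [Co3+(aq)]^2 = 0.00165, giving log Q = −2.783.
Applying E = E° − (RT ln10/nF)·log Q gives +0.89 − (0.0592/2)(−2.783) = +0.972 V.

+0.972 V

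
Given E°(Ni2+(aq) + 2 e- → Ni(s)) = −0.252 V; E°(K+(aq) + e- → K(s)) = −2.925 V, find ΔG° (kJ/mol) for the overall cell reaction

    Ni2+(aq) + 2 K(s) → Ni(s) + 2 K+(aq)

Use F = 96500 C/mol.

−516 kJ/mol

In the reaction as written Ni2+(aq) is reduced, so the Ni²⁺/Ni couple is the cathode and K⁺/K is the anode.
E°cell = −0.252 − (−2.925) = +2.673 V; balancing electrons gives n = 2.
ΔG° = −nFE°cell = −(2)(96500)(+2.673) J/mol = −516 kJ/mol.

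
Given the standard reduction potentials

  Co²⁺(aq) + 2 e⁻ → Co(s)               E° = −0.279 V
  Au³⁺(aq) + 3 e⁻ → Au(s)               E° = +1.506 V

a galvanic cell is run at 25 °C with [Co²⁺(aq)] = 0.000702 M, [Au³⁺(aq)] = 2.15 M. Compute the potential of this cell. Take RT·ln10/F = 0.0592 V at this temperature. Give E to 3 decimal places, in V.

Since E°(Au³⁺/Au) > E°(Co²⁺/Co), Au³⁺/Au serves as the cathode.
E°cell = E°cat − E°an = +1.506 − (−0.279) = +1.785 V; n = 6.
The balanced reaction is 2 Au³⁺(aq) + 3 Co(s) → 2 Au(s) + 3 Co²⁺(aq), so Q = [Co²⁺(aq)]^3 / [Au³⁺(aq)]^2 = 7.48×10^−11 and log Q = −10.126.
E = E° − (0.0592/n)·log Q = +1.785 − (0.0592/6)(−10.126) = +1.885 V.

+1.885 V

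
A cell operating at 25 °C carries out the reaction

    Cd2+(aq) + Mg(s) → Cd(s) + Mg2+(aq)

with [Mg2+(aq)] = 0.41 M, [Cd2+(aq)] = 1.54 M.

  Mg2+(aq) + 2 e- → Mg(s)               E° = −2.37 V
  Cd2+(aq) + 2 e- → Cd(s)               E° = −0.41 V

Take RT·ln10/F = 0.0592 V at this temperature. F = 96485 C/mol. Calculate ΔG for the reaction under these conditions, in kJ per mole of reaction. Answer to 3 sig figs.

−382 kJ/mol

With Cd²⁺/Cd reduced at the cathode, E°cell = −0.41 − (−2.37) = +1.96 V and n = 2.
The reaction quotient is [Mg2+(aq)] / [Cd2+(aq)] = 0.266; by Nernst, E = +1.96 − (0.0592/2)(−0.575) = +1.9770 V.
ΔG = −nFE = −(2)(96485)(+1.9770) J/mol = −382 kJ/mol.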